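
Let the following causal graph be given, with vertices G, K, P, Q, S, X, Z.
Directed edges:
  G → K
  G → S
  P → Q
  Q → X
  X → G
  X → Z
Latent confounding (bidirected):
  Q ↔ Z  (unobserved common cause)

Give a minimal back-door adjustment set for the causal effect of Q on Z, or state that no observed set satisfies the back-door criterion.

Q→Z: no observed back-door set.

desc(Q)\{Q}={G,K,S,X,Z}; candidates ⊆ {P}.
Q↔Z: latent back-door arc(s) into Q.
size 0: {}; under {} Q still reaches {P,Z} ∋ Z.
size 1: {P}; under {P} Q still reaches {Z} ∋ Z.
Q↔Z cannot be blocked by any observed set — no back-door set.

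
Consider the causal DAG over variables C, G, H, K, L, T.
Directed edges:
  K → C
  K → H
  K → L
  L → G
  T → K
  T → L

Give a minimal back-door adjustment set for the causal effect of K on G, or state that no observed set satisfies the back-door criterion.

desc(K)\{K}={C,G,H,L}; candidates ⊆ {T}.
size 0: {}; under {} K still reaches {G,L,T} ∋ G.
{T}: K⊥G given {T} in G with K→· removed — back-door holds.

K→G: minimal back-door set {T}.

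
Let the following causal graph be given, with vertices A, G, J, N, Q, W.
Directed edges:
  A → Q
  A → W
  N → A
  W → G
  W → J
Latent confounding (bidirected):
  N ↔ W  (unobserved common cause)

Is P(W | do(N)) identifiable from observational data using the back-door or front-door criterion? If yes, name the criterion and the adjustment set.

P(W|do(N)): frontdoor, adjust for {A}.

desc(N)\{N}={A,G,J,Q,W}; candidates ⊆ {—}.
N↔W: latent back-door arc(s) into N.
size 0: {}; under {} N still reaches {G,J,W} ∋ W.
N↔W cannot be blocked by any observed set — no back-door set.
{A}: (i) intercepts every directed N→W path; (ii) no back-door N→{A}; (iii) {N} blocks every back-door {A}→W. Front-door holds.
P(W|do(N)) = Σ_{A} P(A|N) Σ_{N'} P(W|A,N')P(N').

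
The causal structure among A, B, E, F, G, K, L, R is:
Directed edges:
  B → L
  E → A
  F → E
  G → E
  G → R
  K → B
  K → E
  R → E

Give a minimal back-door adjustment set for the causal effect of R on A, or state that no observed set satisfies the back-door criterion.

desc(R)\{R}={A,E}; candidates ⊆ {B,F,G,K,L}.
size 0: {}; under {} R still reaches {A,E,G} ∋ A.
{G}: R⊥A given {G} in G with R→· removed — back-door holds.

R→A: minimal back-door set {G}.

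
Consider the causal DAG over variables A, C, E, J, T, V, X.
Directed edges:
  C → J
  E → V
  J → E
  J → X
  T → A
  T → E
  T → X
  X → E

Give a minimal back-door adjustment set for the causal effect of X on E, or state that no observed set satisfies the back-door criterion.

X→E: minimal back-door set {J, T}.

desc(X)\{X}={E,V}; candidates ⊆ {A,C,J,T}.
size 0: {}; under {} X still reaches {A,C,E,J,T,V} ∋ E.
size 1: {A}, {C}, {J} …(+1); under {A} X still reaches {C,E,J,T,V} ∋ E.
{J,T}: X⊥E given {J,T} in G with X→· removed — back-door holds.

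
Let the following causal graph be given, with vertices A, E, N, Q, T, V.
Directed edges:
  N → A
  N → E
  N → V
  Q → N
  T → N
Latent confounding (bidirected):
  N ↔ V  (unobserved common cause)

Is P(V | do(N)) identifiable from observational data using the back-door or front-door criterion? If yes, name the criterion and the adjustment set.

P(V|do(N)): not identifiable (no BD/FD set).

desc(N)\{N}={A,E,V}; candidates ⊆ {Q,T}.
N↔V: latent back-door arc(s) into N.
size 0: {}; under {} N still reaches {Q,T,V} ∋ V.
size 1: {Q}, {T}; under {Q} N still reaches {T,V} ∋ V.
size 2: {Q,T}; under {Q,T} N still reaches {V} ∋ V.
N↔V cannot be blocked by any observed set — no back-door set.
No mediator lies on a directed N→…→V path.
Neither criterion identifies P(V|do(N)) in this graph.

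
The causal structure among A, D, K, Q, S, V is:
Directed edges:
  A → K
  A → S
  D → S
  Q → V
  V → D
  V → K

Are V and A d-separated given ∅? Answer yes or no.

Yes — V ⊥ A | ∅.

Bayes-Ball from V | ∅ reaches {D,K,Q,S}.
A ∉ reach(V|∅) ⇒ V ⊥ A | ∅.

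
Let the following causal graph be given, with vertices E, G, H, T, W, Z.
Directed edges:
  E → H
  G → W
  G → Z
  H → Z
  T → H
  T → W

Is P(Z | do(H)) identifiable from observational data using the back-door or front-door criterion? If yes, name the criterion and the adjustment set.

desc(H)\{H}={Z}; candidates ⊆ {E,G,T,W}.
∅: H⊥Z given ∅ in G with H→· removed — back-door holds.
P(Z|do(H)) = P(Z|H) — no adjustment needed.

P(Z|do(H)): backdoor, adjust for ∅.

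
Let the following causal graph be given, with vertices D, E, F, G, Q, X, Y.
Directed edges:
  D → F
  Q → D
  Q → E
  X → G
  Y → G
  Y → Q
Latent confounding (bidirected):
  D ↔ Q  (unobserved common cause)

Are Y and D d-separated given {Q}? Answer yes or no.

No — Y and D are d-connected given {Q}.

Bayes-Ball from Y | {Q} reaches {D,F,G}.
D ∈ reach(Y|{Q}) ⇒ Y ⊥̸ D | {Q}.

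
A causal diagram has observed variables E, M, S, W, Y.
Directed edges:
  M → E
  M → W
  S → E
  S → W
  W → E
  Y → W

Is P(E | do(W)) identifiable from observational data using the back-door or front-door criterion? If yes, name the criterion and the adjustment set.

P(E|do(W)): backdoor, adjust for {M, S}.

desc(W)\{W}={E}; candidates ⊆ {M,S,Y}.
size 0: {}; under {} W still reaches {E,M,S,Y} ∋ E.
size 1: {M}, {S}, {Y}; under {M} W still reaches {E,S,Y} ∋ E.
{M,S}: W⊥E given {M,S} in G with W→· removed — back-door holds.
P(E|do(W)) = Σ_{M,S} P(E|W,M,S)·P(M,S).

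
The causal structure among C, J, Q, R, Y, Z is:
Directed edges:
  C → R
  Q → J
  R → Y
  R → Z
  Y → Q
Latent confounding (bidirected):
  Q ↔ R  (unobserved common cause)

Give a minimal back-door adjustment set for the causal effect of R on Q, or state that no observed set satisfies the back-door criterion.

desc(R)\{R}={J,Q,Y,Z}; candidates ⊆ {C}.
R↔Q: latent back-door arc(s) into R.
size 0: {}; under {} R still reaches {C,J,Q} ∋ Q.
size 1: {C}; under {C} R still reaches {J,Q} ∋ Q.
R↔Q cannot be blocked by any observed set — no back-door set.

R→Q: no observed back-door set.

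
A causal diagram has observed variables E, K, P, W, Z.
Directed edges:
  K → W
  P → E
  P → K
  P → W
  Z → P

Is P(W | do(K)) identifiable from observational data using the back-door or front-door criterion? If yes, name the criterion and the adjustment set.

desc(K)\{K}={W}; candidates ⊆ {E,P,Z}.
size 0: {}; under {} K still reaches {E,P,W,Z} ∋ W.
{P}: K⊥W given {P} in G with K→· removed — back-door holds.
P(W|do(K)) = Σ_{P} P(W|K,P)·P(P).

P(W|do(K)): backdoor, adjust for {P}.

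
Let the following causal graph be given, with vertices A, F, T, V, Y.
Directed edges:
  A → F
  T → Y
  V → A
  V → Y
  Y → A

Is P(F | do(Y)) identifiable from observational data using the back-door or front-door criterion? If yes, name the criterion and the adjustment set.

desc(Y)\{Y}={A,F}; candidates ⊆ {T,V}.
size 0: {}; under {} Y still reaches {A,F,T,V} ∋ F.
{V}: Y⊥F given {V} in G with Y→· removed — back-door holds.
P(F|do(Y)) = Σ_{V} P(F|Y,V)·P(V).

P(F|do(Y)): backdoor, adjust for {V}.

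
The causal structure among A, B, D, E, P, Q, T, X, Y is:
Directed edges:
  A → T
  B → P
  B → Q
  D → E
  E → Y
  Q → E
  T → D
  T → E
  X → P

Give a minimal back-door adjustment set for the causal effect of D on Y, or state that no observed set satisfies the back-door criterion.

D→Y: minimal back-door set {T}.

desc(D)\{D}={E,Y}; candidates ⊆ {A,B,P,Q,T,X}.
size 0: {}; under {} D still reaches {A,E,T,Y} ∋ Y.
{T}: D⊥Y given {T} in G with D→· removed — back-door holds.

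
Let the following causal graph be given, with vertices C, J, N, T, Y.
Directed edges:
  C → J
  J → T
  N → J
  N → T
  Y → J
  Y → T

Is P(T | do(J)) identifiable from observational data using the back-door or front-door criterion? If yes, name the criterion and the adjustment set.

P(T|do(J)): backdoor, adjust for {N, Y}.

desc(J)\{J}={T}; candidates ⊆ {C,N,Y}.
size 0: {}; under {} J still reaches {C,N,T,Y} ∋ T.
size 1: {C}, {N}, {Y}; under {C} J still reaches {N,T,Y} ∋ T.
{N,Y}: J⊥T given {N,Y} in G with J→· removed — back-door holds.
P(T|do(J)) = Σ_{N,Y} P(T|J,N,Y)·P(N,Y).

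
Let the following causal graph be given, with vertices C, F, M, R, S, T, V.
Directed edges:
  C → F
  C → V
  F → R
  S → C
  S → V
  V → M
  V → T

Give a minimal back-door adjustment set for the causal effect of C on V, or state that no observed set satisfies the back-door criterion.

C→V: minimal back-door set {S}.

desc(C)\{C}={F,M,R,T,V}; candidates ⊆ {S}.
size 0: {}; under {} C still reaches {M,S,T,V} ∋ V.
{S}: C⊥V given {S} in G with C→· removed — back-door holds.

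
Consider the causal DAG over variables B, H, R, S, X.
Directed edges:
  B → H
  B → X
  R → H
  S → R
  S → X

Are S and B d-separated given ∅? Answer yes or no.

Yes — S ⊥ B | ∅.

Bayes-Ball from S | ∅ reaches {H,R,X}.
B ∉ reach(S|∅) ⇒ S ⊥ B | ∅.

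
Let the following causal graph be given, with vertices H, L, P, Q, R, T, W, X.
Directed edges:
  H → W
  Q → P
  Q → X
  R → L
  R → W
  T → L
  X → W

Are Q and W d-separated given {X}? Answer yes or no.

Bayes-Ball from Q | {X} reaches {P}.
W ∉ reach(Q|{X}) ⇒ Q ⊥ W | {X}.

Yes — Q ⊥ W | {X}.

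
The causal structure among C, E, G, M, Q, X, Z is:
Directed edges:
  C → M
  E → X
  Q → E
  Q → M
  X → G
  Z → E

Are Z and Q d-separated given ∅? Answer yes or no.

Yes — Z ⊥ Q | ∅.

Bayes-Ball from Z | ∅ reaches {E,G,X}.
Q ∉ reach(Z|∅) ⇒ Z ⊥ Q | ∅.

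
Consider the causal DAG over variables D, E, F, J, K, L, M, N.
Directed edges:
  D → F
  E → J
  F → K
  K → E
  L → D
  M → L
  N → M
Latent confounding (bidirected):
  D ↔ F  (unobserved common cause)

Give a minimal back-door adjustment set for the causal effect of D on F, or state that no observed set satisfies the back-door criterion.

D→F: no observed back-door set.

desc(D)\{D}={E,F,J,K}; candidates ⊆ {L,M,N}.
D↔F: latent back-door arc(s) into D.
size 0: {}; under {} D still reaches {E,F,J,K,L,M,N} ∋ F.
size 1: {L}, {M}, {N}; under {L} D still reaches {E,F,J,K} ∋ F.
size 2: {L,M}, {L,N}, {M,N}; under {L,M} D still reaches {E,F,J,K} ∋ F.
D↔F cannot be blocked by any observed set — no back-door set.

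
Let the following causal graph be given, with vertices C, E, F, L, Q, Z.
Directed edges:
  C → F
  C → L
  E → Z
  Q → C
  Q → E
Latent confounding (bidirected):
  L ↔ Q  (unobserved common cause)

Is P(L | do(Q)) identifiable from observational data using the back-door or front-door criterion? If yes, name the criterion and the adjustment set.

P(L|do(Q)): frontdoor, adjust for {C}.

desc(Q)\{Q}={C,E,F,L,Z}; candidates ⊆ {—}.
Q↔L: latent back-door arc(s) into Q.
size 0: {}; under {} Q still reaches {L} ∋ L.
Q↔L cannot be blocked by any observed set — no back-door set.
{C}: (i) intercepts every directed Q→L path; (ii) no back-door Q→{C}; (iii) {Q} blocks every back-door {C}→L. Front-door holds.
P(L|do(Q)) = Σ_{C} P(C|Q) Σ_{Q'} P(L|C,Q')P(Q').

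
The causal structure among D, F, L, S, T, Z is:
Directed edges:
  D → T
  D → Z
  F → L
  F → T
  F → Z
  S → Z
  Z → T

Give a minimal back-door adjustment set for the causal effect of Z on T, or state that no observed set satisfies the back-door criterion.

Z→T: minimal back-door set {D, F}.

desc(Z)\{Z}={T}; candidates ⊆ {D,F,L,S}.
size 0: {}; under {} Z still reaches {D,F,L,S,T} ∋ T.
size 1: {D}, {F}, {L} …(+1); under {D} Z still reaches {F,L,S,T} ∋ T.
{D,F}: Z⊥T given {D,F} in G with Z→· removed — back-door holds.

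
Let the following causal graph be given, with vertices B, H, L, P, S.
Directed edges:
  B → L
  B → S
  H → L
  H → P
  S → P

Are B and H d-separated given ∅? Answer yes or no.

Bayes-Ball from B | ∅ reaches {L,P,S}.
H ∉ reach(B|∅) ⇒ B ⊥ H | ∅.

Yes — B ⊥ H | ∅.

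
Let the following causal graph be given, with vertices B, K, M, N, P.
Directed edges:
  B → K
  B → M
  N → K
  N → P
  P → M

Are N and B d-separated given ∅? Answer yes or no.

Yes — N ⊥ B | ∅.

Bayes-Ball from N | ∅ reaches {K,M,P}.
B ∉ reach(N|∅) ⇒ N ⊥ B | ∅.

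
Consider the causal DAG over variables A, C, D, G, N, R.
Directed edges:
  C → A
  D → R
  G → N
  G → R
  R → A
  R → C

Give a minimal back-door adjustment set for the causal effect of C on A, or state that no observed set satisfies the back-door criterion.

desc(C)\{C}={A}; candidates ⊆ {D,G,N,R}.
size 0: {}; under {} C still reaches {A,D,G,N,R} ∋ A.
{R}: C⊥A given {R} in G with C→· removed — back-door holds.

C→A: minimal back-door set {R}.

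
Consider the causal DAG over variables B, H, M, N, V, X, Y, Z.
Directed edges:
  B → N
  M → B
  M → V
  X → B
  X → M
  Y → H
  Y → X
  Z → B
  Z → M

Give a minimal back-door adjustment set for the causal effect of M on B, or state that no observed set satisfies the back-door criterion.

M→B: minimal back-door set {X, Z}.

desc(M)\{M}={B,N,V}; candidates ⊆ {H,X,Y,Z}.
size 0: {}; under {} M still reaches {B,H,N,X,Y,Z} ∋ B.
size 1: {H}, {X}, {Y} …(+1); under {H} M still reaches {B,N,X,Y,Z} ∋ B.
{X,Z}: M⊥B given {X,Z} in G with M→· removed — back-door holds.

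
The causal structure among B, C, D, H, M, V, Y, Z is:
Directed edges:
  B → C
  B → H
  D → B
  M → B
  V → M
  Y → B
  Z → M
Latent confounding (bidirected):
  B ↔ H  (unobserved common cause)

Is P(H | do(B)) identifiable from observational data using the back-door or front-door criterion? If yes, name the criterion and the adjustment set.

P(H|do(B)): not identifiable (no BD/FD set).

desc(B)\{B}={C,H}; candidates ⊆ {D,M,V,Y,Z}.
B↔H: latent back-door arc(s) into B.
size 0: {}; under {} B still reaches {D,H,M,V,Y,Z} ∋ H.
size 1: {D}, {M}, {V} …(+2); under {D} B still reaches {H,M,V,Y,Z} ∋ H.
size 2: {D,M}, {D,V}, {D,Y} …(+7); under {D,M} B still reaches {H,Y} ∋ H.
B↔H cannot be blocked by any observed set — no back-door set.
No mediator lies on a directed B→…→H path.
Neither criterion identifies P(H|do(B)) in this graph.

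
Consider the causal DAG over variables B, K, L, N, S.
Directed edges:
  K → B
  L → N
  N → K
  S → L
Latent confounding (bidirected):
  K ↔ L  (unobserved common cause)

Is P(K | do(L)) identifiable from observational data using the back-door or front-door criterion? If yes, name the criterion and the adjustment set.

P(K|do(L)): frontdoor, adjust for {N}.

desc(L)\{L}={B,K,N}; candidates ⊆ {S}.
L↔K: latent back-door arc(s) into L.
size 0: {}; under {} L still reaches {B,K,S} ∋ K.
size 1: {S}; under {S} L still reaches {B,K} ∋ K.
L↔K cannot be blocked by any observed set — no back-door set.
{N}: (i) intercepts every directed L→K path; (ii) no back-door L→{N}; (iii) {L} blocks every back-door {N}→K. Front-door holds.
P(K|do(L)) = Σ_{N} P(N|L) Σ_{L'} P(K|N,L')P(L').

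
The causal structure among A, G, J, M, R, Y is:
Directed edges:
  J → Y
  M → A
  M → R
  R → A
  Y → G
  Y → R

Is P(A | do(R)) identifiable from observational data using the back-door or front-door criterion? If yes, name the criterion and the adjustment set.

P(A|do(R)): backdoor, adjust for {M}.

desc(R)\{R}={A}; candidates ⊆ {G,J,M,Y}.
size 0: {}; under {} R still reaches {A,G,J,M,Y} ∋ A.
{M}: R⊥A given {M} in G with R→· removed — back-door holds.
P(A|do(R)) = Σ_{M} P(A|R,M)·P(M).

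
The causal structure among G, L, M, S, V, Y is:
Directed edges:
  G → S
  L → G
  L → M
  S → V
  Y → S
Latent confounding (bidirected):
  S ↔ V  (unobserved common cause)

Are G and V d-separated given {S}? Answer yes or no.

Bayes-Ball from G | {S} reaches {L,M,V,Y}.
V ∈ reach(G|{S}) ⇒ G ⊥̸ V | {S}.

No — G and V are d-connected given {S}.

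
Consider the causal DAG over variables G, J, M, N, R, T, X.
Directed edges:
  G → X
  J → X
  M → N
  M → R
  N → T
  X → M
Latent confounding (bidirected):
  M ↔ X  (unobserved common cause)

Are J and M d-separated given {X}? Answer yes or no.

Bayes-Ball from J | {X} reaches {G,M,N,R,T}.
M ∈ reach(J|{X}) ⇒ J ⊥̸ M | {X}.

No — J and M are d-connected given {X}.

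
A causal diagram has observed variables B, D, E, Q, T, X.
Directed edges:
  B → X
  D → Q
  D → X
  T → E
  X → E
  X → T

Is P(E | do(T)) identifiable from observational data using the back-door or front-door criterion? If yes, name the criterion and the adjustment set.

P(E|do(T)): backdoor, adjust for {X}.

desc(T)\{T}={E}; candidates ⊆ {B,D,Q,X}.
size 0: {}; under {} T still reaches {B,D,E,Q,X} ∋ E.
{X}: T⊥E given {X} in G with T→· removed — back-door holds.
P(E|do(T)) = Σ_{X} P(E|T,X)·P(X).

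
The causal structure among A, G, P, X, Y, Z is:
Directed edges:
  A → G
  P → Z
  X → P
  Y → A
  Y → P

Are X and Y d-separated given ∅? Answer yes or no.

Bayes-Ball from X | ∅ reaches {P,Z}.
Y ∉ reach(X|∅) ⇒ X ⊥ Y | ∅.

Yes — X ⊥ Y | ∅.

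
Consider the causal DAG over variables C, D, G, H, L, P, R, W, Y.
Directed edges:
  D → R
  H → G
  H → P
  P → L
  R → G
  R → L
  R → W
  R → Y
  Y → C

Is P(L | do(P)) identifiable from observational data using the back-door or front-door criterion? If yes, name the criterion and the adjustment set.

P(L|do(P)): backdoor, adjust for ∅.

desc(P)\{P}={L}; candidates ⊆ {C,D,G,H,R,W,Y}.
∅: P⊥L given ∅ in G with P→· removed — back-door holds.
P(L|do(P)) = P(L|P) — no adjustment needed.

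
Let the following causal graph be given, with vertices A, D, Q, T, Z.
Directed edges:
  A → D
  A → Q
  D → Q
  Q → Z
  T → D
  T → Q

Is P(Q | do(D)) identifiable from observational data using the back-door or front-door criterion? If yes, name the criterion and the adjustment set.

desc(D)\{D}={Q,Z}; candidates ⊆ {A,T}.
size 0: {}; under {} D still reaches {A,Q,T,Z} ∋ Q.
size 1: {A}, {T}; under {A} D still reaches {Q,T,Z} ∋ Q.
{A,T}: D⊥Q given {A,T} in G with D→· removed — back-door holds.
P(Q|do(D)) = Σ_{A,T} P(Q|D,A,T)·P(A,T).

P(Q|do(D)): backdoor, adjust for {A, T}.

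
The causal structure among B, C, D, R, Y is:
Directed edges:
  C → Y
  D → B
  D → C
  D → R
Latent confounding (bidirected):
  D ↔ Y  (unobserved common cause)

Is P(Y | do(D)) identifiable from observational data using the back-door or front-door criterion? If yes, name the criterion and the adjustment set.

desc(D)\{D}={B,C,R,Y}; candidates ⊆ {—}.
D↔Y: latent back-door arc(s) into D.
size 0: {}; under {} D still reaches {Y} ∋ Y.
D↔Y cannot be blocked by any observed set — no back-door set.
{C}: (i) intercepts every directed D→Y path; (ii) no back-door D→{C}; (iii) {D} blocks every back-door {C}→Y. Front-door holds.
P(Y|do(D)) = Σ_{C} P(C|D) Σ_{D'} P(Y|C,D')P(D').

P(Y|do(D)): frontdoor, adjust for {C}.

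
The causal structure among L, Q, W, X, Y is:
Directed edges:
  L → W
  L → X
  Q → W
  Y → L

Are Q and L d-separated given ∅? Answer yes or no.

Bayes-Ball from Q | ∅ reaches {W}.
L ∉ reach(Q|∅) ⇒ Q ⊥ L | ∅.

Yes — Q ⊥ L | ∅.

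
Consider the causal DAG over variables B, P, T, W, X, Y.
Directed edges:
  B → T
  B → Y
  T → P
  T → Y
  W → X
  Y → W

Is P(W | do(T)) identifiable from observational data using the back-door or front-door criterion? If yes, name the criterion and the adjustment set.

desc(T)\{T}={P,W,X,Y}; candidates ⊆ {B}.
size 0: {}; under {} T still reaches {B,W,X,Y} ∋ W.
{B}: T⊥W given {B} in G with T→· removed — back-door holds.
P(W|do(T)) = Σ_{B} P(W|T,B)·P(B).

P(W|do(T)): backdoor, adjust for {B}.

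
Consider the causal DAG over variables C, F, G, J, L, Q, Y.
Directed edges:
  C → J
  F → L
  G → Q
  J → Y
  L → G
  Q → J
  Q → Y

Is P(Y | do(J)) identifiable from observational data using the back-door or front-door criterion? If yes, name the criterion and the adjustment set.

P(Y|do(J)): backdoor, adjust for {Q}.

desc(J)\{J}={Y}; candidates ⊆ {C,F,G,L,Q}.
size 0: {}; under {} J still reaches {C,F,G,L,Q,Y} ∋ Y.
{Q}: J⊥Y given {Q} in G with J→· removed — back-door holds.
P(Y|do(J)) = Σ_{Q} P(Y|J,Q)·P(Q).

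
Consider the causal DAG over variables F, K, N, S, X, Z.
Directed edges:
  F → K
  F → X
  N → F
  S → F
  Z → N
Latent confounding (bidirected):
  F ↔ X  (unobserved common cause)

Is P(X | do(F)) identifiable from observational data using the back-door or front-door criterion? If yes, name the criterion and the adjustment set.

desc(F)\{F}={K,X}; candidates ⊆ {N,S,Z}.
F↔X: latent back-door arc(s) into F.
size 0: {}; under {} F still reaches {N,S,X,Z} ∋ X.
size 1: {N}, {S}, {Z}; under {N} F still reaches {S,X} ∋ X.
size 2: {N,S}, {N,Z}, {S,Z}; under {N,S} F still reaches {X} ∋ X.
F↔X cannot be blocked by any observed set — no back-door set.
No mediator lies on a directed F→…→X path.
Neither criterion identifies P(X|do(F)) in this graph.

P(X|do(F)): not identifiable (no BD/FD set).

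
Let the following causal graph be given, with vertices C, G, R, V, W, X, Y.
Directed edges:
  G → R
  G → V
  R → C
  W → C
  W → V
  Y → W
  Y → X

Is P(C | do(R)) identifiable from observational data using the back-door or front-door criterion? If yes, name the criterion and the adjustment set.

desc(R)\{R}={C}; candidates ⊆ {G,V,W,X,Y}.
∅: R⊥C given ∅ in G with R→· removed — back-door holds.
P(C|do(R)) = P(C|R) — no adjustment needed.

P(C|do(R)): backdoor, adjust for ∅.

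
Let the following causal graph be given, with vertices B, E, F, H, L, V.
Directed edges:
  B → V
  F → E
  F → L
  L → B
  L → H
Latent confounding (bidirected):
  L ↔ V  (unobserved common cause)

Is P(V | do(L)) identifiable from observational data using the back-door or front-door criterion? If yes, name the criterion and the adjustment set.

P(V|do(L)): frontdoor, adjust for {B}.

desc(L)\{L}={B,H,V}; candidates ⊆ {E,F}.
L↔V: latent back-door arc(s) into L.
size 0: {}; under {} L still reaches {E,F,V} ∋ V.
size 1: {E}, {F}; under {E} L still reaches {F,V} ∋ V.
size 2: {E,F}; under {E,F} L still reaches {V} ∋ V.
L↔V cannot be blocked by any observed set — no back-door set.
{B}: (i) intercepts every directed L→V path; (ii) no back-door L→{B}; (iii) {L} blocks every back-door {B}→V. Front-door holds.
P(V|do(L)) = Σ_{B} P(B|L) Σ_{L'} P(V|B,L')P(L').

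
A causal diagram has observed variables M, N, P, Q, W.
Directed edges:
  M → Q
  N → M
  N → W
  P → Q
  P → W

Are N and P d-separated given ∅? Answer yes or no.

Yes — N ⊥ P | ∅.

Bayes-Ball from N | ∅ reaches {M,Q,W}.
P ∉ reach(N|∅) ⇒ N ⊥ P | ∅.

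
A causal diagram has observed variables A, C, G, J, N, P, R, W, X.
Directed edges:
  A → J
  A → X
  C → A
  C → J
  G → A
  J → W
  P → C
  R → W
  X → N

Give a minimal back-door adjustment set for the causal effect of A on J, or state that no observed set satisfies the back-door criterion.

A→J: minimal back-door set {C}.

desc(A)\{A}={J,N,W,X}; candidates ⊆ {C,G,P,R}.
size 0: {}; under {} A still reaches {C,G,J,P,W} ∋ J.
{C}: A⊥J given {C} in G with A→· removed — back-door holds.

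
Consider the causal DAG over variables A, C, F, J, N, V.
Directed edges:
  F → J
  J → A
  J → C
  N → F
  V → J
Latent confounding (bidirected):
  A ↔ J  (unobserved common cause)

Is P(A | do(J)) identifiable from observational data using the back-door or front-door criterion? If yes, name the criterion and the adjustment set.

desc(J)\{J}={A,C}; candidates ⊆ {F,N,V}.
J↔A: latent back-door arc(s) into J.
size 0: {}; under {} J still reaches {A,F,N,V} ∋ A.
size 1: {F}, {N}, {V}; under {F} J still reaches {A,V} ∋ A.
size 2: {F,N}, {F,V}, {N,V}; under {F,N} J still reaches {A,V} ∋ A.
J↔A cannot be blocked by any observed set — no back-door set.
No mediator lies on a directed J→…→A path.
Neither criterion identifies P(A|do(J)) in this graph.

P(A|do(J)): not identifiable (no BD/FD set).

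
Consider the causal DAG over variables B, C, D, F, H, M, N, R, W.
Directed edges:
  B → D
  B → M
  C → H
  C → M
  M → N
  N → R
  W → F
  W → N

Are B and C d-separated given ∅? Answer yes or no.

Yes — B ⊥ C | ∅.

Bayes-Ball from B | ∅ reaches {D,M,N,R}.
C ∉ reach(B|∅) ⇒ B ⊥ C | ∅.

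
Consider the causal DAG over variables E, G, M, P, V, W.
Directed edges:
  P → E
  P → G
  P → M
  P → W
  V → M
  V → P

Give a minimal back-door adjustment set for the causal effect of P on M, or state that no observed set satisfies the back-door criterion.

P→M: minimal back-door set {V}.

desc(P)\{P}={E,G,M,W}; candidates ⊆ {V}.
size 0: {}; under {} P still reaches {M,V} ∋ M.
{V}: P⊥M given {V} in G with P→· removed — back-door holds.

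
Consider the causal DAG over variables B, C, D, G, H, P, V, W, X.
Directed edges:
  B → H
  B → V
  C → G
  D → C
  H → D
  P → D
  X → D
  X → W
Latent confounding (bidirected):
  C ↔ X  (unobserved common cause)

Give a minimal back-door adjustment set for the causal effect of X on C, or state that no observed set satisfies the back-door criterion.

desc(X)\{X}={C,D,G,W}; candidates ⊆ {B,H,P,V}.
X↔C: latent back-door arc(s) into X.
size 0: {}; under {} X still reaches {C,G} ∋ C.
size 1: {B}, {H}, {P} …(+1); under {B} X still reaches {C,G} ∋ C.
size 2: {B,H}, {B,P}, {B,V} …(+3); under {B,H} X still reaches {C,G} ∋ C.
X↔C cannot be blocked by any observed set — no back-door set.

X→C: no observed back-door set.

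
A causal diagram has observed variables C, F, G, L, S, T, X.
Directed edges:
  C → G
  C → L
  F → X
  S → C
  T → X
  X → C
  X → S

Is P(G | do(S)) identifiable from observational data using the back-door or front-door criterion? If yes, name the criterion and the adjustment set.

P(G|do(S)): backdoor, adjust for {X}.

desc(S)\{S}={C,G,L}; candidates ⊆ {F,T,X}.
size 0: {}; under {} S still reaches {C,F,G,L,T,X} ∋ G.
{X}: S⊥G given {X} in G with S→· removed — back-door holds.
P(G|do(S)) = Σ_{X} P(G|S,X)·P(X).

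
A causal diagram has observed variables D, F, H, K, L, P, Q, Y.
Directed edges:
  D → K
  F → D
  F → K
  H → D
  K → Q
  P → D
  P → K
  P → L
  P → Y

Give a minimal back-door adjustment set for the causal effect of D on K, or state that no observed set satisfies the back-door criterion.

desc(D)\{D}={K,Q}; candidates ⊆ {F,H,L,P,Y}.
size 0: {}; under {} D still reaches {F,H,K,L,P,Q,Y} ∋ K.
size 1: {F}, {H}, {L} …(+2); under {F} D still reaches {H,K,L,P,Q,Y} ∋ K.
{F,P}: D⊥K given {F,P} in G with D→· removed — back-door holds.

D→K: minimal back-door set {F, P}.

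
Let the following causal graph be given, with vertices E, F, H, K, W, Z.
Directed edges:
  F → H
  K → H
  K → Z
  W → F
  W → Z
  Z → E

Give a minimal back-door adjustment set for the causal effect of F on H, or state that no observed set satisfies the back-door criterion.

F→H: minimal back-door set ∅.

desc(F)\{F}={H}; candidates ⊆ {E,K,W,Z}.
∅: F⊥H given ∅ in G with F→· removed — back-door holds.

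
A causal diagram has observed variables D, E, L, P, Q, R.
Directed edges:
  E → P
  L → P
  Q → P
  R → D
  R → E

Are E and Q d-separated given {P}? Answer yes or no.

No — E and Q are d-connected given {P}.

Bayes-Ball from E | {P} reaches {D,L,Q,R}.
Q ∈ reach(E|{P}) ⇒ E ⊥̸ Q | {P}.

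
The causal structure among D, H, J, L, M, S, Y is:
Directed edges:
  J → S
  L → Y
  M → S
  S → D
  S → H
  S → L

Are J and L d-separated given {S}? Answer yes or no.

Bayes-Ball from J | {S} reaches {M}.
L ∉ reach(J|{S}) ⇒ J ⊥ L | {S}.

Yes — J ⊥ L | {S}.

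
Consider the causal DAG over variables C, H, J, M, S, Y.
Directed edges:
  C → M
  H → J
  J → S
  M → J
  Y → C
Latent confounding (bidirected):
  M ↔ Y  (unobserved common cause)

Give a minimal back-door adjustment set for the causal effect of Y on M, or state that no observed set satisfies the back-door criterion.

Y→M: no observed back-door set.

desc(Y)\{Y}={C,J,M,S}; candidates ⊆ {H}.
Y↔M: latent back-door arc(s) into Y.
size 0: {}; under {} Y still reaches {J,M,S} ∋ M.
size 1: {H}; under {H} Y still reaches {J,M,S} ∋ M.
Y↔M cannot be blocked by any observed set — no back-door set.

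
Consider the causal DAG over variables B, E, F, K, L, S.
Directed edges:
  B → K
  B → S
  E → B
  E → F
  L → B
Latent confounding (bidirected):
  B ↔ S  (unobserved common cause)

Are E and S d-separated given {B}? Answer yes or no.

Bayes-Ball from E | {B} reaches {F,L,S}.
S ∈ reach(E|{B}) ⇒ E ⊥̸ S | {B}.

No — E and S are d-connected given {B}.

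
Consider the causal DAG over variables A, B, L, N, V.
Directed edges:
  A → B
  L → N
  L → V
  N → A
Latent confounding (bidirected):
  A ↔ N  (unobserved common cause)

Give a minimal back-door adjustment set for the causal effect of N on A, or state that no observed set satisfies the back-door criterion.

desc(N)\{N}={A,B}; candidates ⊆ {L,V}.
N↔A: latent back-door arc(s) into N.
size 0: {}; under {} N still reaches {A,B,L,V} ∋ A.
size 1: {L}, {V}; under {L} N still reaches {A,B} ∋ A.
size 2: {L,V}; under {L,V} N still reaches {A,B} ∋ A.
N↔A cannot be blocked by any observed set — no back-door set.

N→A: no observed back-door set.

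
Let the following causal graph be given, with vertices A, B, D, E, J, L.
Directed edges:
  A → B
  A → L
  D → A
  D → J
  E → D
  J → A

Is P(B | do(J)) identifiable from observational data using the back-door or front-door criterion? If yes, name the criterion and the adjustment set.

P(B|do(J)): backdoor, adjust for {D}.

desc(J)\{J}={A,B,L}; candidates ⊆ {D,E}.
size 0: {}; under {} J still reaches {A,B,D,E,L} ∋ B.
{D}: J⊥B given {D} in G with J→· removed — back-door holds.
P(B|do(J)) = Σ_{D} P(B|J,D)·P(D).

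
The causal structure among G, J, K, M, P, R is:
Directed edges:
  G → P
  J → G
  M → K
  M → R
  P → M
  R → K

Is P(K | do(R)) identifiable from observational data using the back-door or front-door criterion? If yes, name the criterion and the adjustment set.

desc(R)\{R}={K}; candidates ⊆ {G,J,M,P}.
size 0: {}; under {} R still reaches {G,J,K,M,P} ∋ K.
{M}: R⊥K given {M} in G with R→· removed — back-door holds.
P(K|do(R)) = Σ_{M} P(K|R,M)·P(M).

P(K|do(R)): backdoor, adjust for {M}.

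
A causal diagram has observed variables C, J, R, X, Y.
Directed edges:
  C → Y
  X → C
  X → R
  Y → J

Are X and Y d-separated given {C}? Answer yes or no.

Bayes-Ball from X | {C} reaches {R}.
Y ∉ reach(X|{C}) ⇒ X ⊥ Y | {C}.

Yes — X ⊥ Y | {C}.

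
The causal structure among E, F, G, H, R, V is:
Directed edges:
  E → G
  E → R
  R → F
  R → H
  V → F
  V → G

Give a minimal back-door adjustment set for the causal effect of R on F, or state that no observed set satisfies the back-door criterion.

R→F: minimal back-door set ∅.

desc(R)\{R}={F,H}; candidates ⊆ {E,G,V}.
∅: R⊥F given ∅ in G with R→· removed — back-door holds.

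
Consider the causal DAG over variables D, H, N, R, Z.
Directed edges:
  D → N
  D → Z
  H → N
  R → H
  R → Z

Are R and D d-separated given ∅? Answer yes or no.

Yes — R ⊥ D | ∅.

Bayes-Ball from R | ∅ reaches {H,N,Z}.
D ∉ reach(R|∅) ⇒ R ⊥ D | ∅.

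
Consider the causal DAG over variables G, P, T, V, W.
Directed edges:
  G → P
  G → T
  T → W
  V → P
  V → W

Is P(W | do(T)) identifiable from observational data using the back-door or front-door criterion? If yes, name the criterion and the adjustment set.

desc(T)\{T}={W}; candidates ⊆ {G,P,V}.
∅: T⊥W given ∅ in G with T→· removed — back-door holds.
P(W|do(T)) = P(W|T) — no adjustment needed.

P(W|do(T)): backdoor, adjust for ∅.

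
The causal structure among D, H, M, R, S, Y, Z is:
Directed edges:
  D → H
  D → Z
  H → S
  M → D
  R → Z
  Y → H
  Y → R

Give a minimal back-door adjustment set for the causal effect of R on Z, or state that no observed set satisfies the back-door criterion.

desc(R)\{R}={Z}; candidates ⊆ {D,H,M,S,Y}.
∅: R⊥Z given ∅ in G with R→· removed — back-door holds.

R→Z: minimal back-door set ∅.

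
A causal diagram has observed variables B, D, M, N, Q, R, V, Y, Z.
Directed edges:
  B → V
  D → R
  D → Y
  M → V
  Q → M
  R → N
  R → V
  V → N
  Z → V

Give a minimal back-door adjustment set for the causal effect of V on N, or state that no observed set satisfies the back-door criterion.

V→N: minimal back-door set {R}.

desc(V)\{V}={N}; candidates ⊆ {B,D,M,Q,R,Y,Z}.
size 0: {}; under {} V still reaches {B,D,M,N,Q,R,Y,Z} ∋ N.
{R}: V⊥N given {R} in G with V→· removed — back-door holds.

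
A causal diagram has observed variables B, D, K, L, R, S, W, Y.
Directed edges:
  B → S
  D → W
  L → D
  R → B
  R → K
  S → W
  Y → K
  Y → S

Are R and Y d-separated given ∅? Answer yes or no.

Yes — R ⊥ Y | ∅.

Bayes-Ball from R | ∅ reaches {B,K,S,W}.
Y ∉ reach(R|∅) ⇒ R ⊥ Y | ∅.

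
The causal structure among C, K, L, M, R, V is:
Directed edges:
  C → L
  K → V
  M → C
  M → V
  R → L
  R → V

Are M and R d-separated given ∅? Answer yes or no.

Yes — M ⊥ R | ∅.

Bayes-Ball from M | ∅ reaches {C,L,V}.
R ∉ reach(M|∅) ⇒ M ⊥ R | ∅.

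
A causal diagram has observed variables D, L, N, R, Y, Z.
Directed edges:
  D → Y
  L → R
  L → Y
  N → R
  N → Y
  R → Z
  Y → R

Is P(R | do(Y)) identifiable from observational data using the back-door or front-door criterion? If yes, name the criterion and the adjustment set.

desc(Y)\{Y}={R,Z}; candidates ⊆ {D,L,N}.
size 0: {}; under {} Y still reaches {D,L,N,R,Z} ∋ R.
size 1: {D}, {L}, {N}; under {D} Y still reaches {L,N,R,Z} ∋ R.
{L,N}: Y⊥R given {L,N} in G with Y→· removed — back-door holds.
P(R|do(Y)) = Σ_{L,N} P(R|Y,L,N)·P(L,N).

P(R|do(Y)): backdoor, adjust for {L, N}.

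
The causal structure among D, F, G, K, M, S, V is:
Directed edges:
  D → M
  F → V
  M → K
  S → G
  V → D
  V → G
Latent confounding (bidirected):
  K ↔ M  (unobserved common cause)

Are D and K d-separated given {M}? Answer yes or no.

Bayes-Ball from D | {M} reaches {F,G,K,V}.
K ∈ reach(D|{M}) ⇒ D ⊥̸ K | {M}.

No — D and K are d-connected given {M}.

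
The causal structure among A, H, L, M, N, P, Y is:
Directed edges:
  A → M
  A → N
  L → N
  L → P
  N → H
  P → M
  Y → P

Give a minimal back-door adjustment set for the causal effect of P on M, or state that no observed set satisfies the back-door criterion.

desc(P)\{P}={M}; candidates ⊆ {A,H,L,N,Y}.
∅: P⊥M given ∅ in G with P→· removed — back-door holds.

P→M: minimal back-door set ∅.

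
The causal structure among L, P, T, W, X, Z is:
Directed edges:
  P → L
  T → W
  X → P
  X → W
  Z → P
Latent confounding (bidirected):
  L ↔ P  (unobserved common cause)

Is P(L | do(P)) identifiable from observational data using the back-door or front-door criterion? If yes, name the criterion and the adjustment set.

desc(P)\{P}={L}; candidates ⊆ {T,W,X,Z}.
P↔L: latent back-door arc(s) into P.
size 0: {}; under {} P still reaches {L,W,X,Z} ∋ L.
size 1: {T}, {W}, {X} …(+1); under {T} P still reaches {L,W,X,Z} ∋ L.
size 2: {T,W}, {T,X}, {T,Z} …(+3); under {T,W} P still reaches {L,X,Z} ∋ L.
P↔L cannot be blocked by any observed set — no back-door set.
No mediator lies on a directed P→…→L path.
Neither criterion identifies P(L|do(P)) in this graph.

P(L|do(P)): not identifiable (no BD/FD set).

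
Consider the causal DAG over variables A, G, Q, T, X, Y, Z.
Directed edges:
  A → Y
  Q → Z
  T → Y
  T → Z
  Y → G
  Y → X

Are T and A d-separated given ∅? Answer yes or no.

Bayes-Ball from T | ∅ reaches {G,X,Y,Z}.
A ∉ reach(T|∅) ⇒ T ⊥ A | ∅.

Yes — T ⊥ A | ∅.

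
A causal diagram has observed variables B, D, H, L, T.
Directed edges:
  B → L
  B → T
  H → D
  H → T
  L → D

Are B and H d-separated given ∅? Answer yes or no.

Bayes-Ball from B | ∅ reaches {D,L,T}.
H ∉ reach(B|∅) ⇒ B ⊥ H | ∅.

Yes — B ⊥ H | ∅.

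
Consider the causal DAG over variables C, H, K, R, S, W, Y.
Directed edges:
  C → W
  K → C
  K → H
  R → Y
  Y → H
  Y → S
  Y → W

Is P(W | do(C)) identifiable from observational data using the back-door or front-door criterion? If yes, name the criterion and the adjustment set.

P(W|do(C)): backdoor, adjust for ∅.

desc(C)\{C}={W}; candidates ⊆ {H,K,R,S,Y}.
∅: C⊥W given ∅ in G with C→· removed — back-door holds.
P(W|do(C)) = P(W|C) — no adjustment needed.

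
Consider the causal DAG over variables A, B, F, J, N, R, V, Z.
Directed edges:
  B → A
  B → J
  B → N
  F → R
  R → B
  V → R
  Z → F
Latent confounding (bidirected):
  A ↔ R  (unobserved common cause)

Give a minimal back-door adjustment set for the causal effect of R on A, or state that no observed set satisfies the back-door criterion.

desc(R)\{R}={A,B,J,N}; candidates ⊆ {F,V,Z}.
R↔A: latent back-door arc(s) into R.
size 0: {}; under {} R still reaches {A,F,V,Z} ∋ A.
size 1: {F}, {V}, {Z}; under {F} R still reaches {A,V} ∋ A.
size 2: {F,V}, {F,Z}, {V,Z}; under {F,V} R still reaches {A} ∋ A.
R↔A cannot be blocked by any observed set — no back-door set.

R→A: no observed back-door set.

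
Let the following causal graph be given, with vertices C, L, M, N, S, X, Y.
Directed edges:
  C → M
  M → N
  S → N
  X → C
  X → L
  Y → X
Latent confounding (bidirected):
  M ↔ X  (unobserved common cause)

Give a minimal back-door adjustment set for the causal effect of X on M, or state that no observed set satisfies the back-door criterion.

desc(X)\{X}={C,L,M,N}; candidates ⊆ {S,Y}.
X↔M: latent back-door arc(s) into X.
size 0: {}; under {} X still reaches {M,N,Y} ∋ M.
size 1: {S}, {Y}; under {S} X still reaches {M,N,Y} ∋ M.
size 2: {S,Y}; under {S,Y} X still reaches {M,N} ∋ M.
X↔M cannot be blocked by any observed set — no back-door set.

X→M: no observed back-door set.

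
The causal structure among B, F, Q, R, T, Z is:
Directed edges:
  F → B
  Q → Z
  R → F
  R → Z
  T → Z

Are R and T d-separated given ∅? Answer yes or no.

Bayes-Ball from R | ∅ reaches {B,F,Z}.
T ∉ reach(R|∅) ⇒ R ⊥ T | ∅.

Yes — R ⊥ T | ∅.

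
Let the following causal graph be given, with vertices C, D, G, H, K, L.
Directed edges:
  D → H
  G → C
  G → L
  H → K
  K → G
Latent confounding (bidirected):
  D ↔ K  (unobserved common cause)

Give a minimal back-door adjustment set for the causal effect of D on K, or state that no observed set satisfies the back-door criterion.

D→K: no observed back-door set.

desc(D)\{D}={C,G,H,K,L}; candidates ⊆ {—}.
D↔K: latent back-door arc(s) into D.
size 0: {}; under {} D still reaches {C,G,K,L} ∋ K.
D↔K cannot be blocked by any observed set — no back-door set.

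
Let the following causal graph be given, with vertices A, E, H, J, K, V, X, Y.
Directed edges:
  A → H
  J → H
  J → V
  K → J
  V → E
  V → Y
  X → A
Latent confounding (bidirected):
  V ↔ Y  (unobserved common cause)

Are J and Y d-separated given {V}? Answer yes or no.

No — J and Y are d-connected given {V}.

Bayes-Ball from J | {V} reaches {H,K,Y}.
Y ∈ reach(J|{V}) ⇒ J ⊥̸ Y | {V}.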